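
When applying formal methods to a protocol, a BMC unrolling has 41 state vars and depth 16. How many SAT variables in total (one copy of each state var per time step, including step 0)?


BMC unrolls to depth k, creating one copy of each state var for steps 0..k.
Step count = 16 + 1 = 17 (steps 0 through 16)
Vars per step = 41
Total = 41 * 17 = 697

697


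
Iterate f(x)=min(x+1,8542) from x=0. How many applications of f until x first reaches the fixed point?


Step 1: x=0, cap=8542, increment=1
Step 2: x grows by 1 each step until capped at 8542; fixed point is x=8542
Step 3: iterations = ceil(8542/1) = 8542

8542


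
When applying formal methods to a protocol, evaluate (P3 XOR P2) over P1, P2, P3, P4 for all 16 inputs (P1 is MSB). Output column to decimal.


Formula: (P3 XOR P2) over P1, P2, P3, P4 (16 rows)
Evaluate each row (bits = P1,P2,P3,P4, MSB first):
  row 0 [0000]: (0 XOR 0) -> 0
  row 1 [0001]: (0 XOR 0) -> 0
  row 2 [0010]: (1 XOR 0) -> 1
  row 3 [0011]: (1 XOR 0) -> 1
  row 4 [0100]: (0 XOR 1) -> 1
  row 5 [0101]: (0 XOR 1) -> 1
  row 6 [0110]: (1 XOR 1) -> 0
  row 7 [0111]: (1 XOR 1) -> 0
  row 8 [1000]: (0 XOR 0) -> 0
  row 9 [1001]: (0 XOR 0) -> 0
  row 10 [1010]: (1 XOR 0) -> 1
  row 11 [1011]: (1 XOR 0) -> 1
  row 12 [1100]: (0 XOR 1) -> 1
  row 13 [1101]: (0 XOR 1) -> 1
  row 14 [1110]: (1 XOR 1) -> 0
  row 15 [1111]: (1 XOR 1) -> 0
Full result column, 4 rows per line (P1,P2 fixed per line; P3,P4 runs 00..11 left to right):
  rows 0-3 [P1,P2=00]: 0011  = hex 3
  rows 4-7 [P1,P2=01]: 1100  = hex C
  rows 8-11 [P1,P2=10]: 0011  = hex 3
  rows 12-15 [P1,P2=11]: 1100  = hex C
Output column (row 0 .. row 15) = 0011110000111100
Output column grouped in 4s = 0011 1100 0011 1100 = 0x3C3C
Convert to decimal digit by digit (value = value*16 + digit):
  3 -> 3
  3*16 + 12 (C) = 60
  60*16 + 3 = 963
  963*16 + 12 (C) = 15420
Decimal = 15420

15420


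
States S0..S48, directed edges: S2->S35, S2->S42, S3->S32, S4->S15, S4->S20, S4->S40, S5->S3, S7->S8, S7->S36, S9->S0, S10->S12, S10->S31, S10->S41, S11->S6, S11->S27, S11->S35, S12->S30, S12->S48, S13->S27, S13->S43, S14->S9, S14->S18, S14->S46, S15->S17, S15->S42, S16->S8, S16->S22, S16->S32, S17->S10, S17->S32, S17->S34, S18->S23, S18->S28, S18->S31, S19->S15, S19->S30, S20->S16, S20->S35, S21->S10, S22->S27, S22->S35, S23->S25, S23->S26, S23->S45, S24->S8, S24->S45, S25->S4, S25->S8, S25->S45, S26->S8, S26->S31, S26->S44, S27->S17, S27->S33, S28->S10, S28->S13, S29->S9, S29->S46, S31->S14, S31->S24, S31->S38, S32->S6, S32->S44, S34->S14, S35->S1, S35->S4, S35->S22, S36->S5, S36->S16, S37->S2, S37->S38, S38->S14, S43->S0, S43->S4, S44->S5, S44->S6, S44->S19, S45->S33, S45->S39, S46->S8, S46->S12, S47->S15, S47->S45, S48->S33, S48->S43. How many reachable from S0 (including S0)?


BFS from S0:
  layer 0: {S0}
Reachable set: {S0}
Count = 1

1


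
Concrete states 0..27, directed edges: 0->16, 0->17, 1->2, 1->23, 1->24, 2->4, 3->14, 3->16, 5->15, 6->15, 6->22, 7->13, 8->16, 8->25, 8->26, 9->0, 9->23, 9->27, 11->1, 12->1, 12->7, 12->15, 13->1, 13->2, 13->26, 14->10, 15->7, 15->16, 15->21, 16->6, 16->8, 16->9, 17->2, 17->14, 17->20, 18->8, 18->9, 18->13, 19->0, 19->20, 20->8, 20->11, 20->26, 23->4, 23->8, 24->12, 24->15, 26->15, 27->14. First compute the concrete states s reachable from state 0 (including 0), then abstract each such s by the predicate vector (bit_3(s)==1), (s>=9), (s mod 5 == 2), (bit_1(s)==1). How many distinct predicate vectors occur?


BFS from 0:
Concrete reachable: {0, 1, 2, 4, 6, 7, 8, 9, 10, 11, 12, 13, 14, 15, 16, 17, 20, 21, 22, 23, 24, 25, 26, 27}
Abstract via predicates (bit_3(s)==1), (s>=9), (s mod 5 == 2), (bit_1(s)==1):
  (0,0,0,0) <- {0, 1, 4}
  (0,0,0,1) <- {6}
  (0,0,1,1) <- {2, 7}
  (0,1,0,0) <- {16, 20, 21}
  (0,1,0,1) <- {23}
  (0,1,1,0) <- {17}
  (0,1,1,1) <- {22}
  (1,0,0,0) <- {8}
  (1,1,0,0) <- {9, 13, 24, 25}
  (1,1,0,1) <- {10, 11, 14, 15, 26}
  (1,1,1,0) <- {12}
  (1,1,1,1) <- {27}
Distinct abstract states = 12

12


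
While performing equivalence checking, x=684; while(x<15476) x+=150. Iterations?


Step 1: x goes from 684 toward 15476 by 150; the body runs while x<15476, so iterations = ceil((bound-start)/step)
Step 2: Distance=14792
Step 3: ceil(14792/150)=99

99


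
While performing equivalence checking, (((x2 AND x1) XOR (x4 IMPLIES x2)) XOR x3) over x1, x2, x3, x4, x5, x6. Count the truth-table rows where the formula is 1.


Formula: (((x2 AND x1) XOR (x4 IMPLIES x2)) XOR x3) over 6 vars (64 rows)
Evaluate each row (x1, x2, x3, x4, x5, x6 as bits, MSB first):
  row 0 [000000]: (((0 AND 0) XOR (0 IMPLIES 0)) XOR 0) -> 1
  row 1 [000001]: (((0 AND 0) XOR (0 IMPLIES 0)) XOR 0) -> 1
  row 2 [000010]: (((0 AND 0) XOR (0 IMPLIES 0)) XOR 0) -> 1
  row 3 [000011]: (((0 AND 0) XOR (0 IMPLIES 0)) XOR 0) -> 1
  row 4 [000100]: (((0 AND 0) XOR (1 IMPLIES 0)) XOR 0) -> 0
  (every remaining row is evaluated the same way; all 64 results are listed next)
Full result column, 8 rows per line (x1,x2,x3 fixed per line; x4,x5,x6 runs 000..111 left to right):
  rows 0-7 [x1,x2,x3=000]: 11110000  (ones: 4)
  rows 8-15 [x1,x2,x3=001]: 00001111  (ones: 4)
  rows 16-23 [x1,x2,x3=010]: 11111111  (ones: 8)
  rows 24-31 [x1,x2,x3=011]: 00000000  (ones: 0)
  rows 32-39 [x1,x2,x3=100]: 11110000  (ones: 4)
  rows 40-47 [x1,x2,x3=101]: 00001111  (ones: 4)
  rows 48-55 [x1,x2,x3=110]: 00000000  (ones: 0)
  rows 56-63 [x1,x2,x3=111]: 11111111  (ones: 8)
Count of 1-rows = 4+4+8+0+4+4+0+8 = 32

32


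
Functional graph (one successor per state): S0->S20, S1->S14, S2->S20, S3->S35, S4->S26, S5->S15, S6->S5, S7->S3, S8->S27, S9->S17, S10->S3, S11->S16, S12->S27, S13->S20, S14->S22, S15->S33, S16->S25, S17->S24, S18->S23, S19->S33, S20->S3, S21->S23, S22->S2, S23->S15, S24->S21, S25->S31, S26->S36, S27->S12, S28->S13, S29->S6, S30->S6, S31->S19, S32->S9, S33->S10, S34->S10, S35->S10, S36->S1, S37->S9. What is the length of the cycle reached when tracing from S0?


Trace from S0 until a state repeats:
  S0 -> S20 -> S3 -> S35 -> S10 -> S3
S3 first seen at step 2, revisited at step 5.
Cycle length = 5 - 2 = 3

3


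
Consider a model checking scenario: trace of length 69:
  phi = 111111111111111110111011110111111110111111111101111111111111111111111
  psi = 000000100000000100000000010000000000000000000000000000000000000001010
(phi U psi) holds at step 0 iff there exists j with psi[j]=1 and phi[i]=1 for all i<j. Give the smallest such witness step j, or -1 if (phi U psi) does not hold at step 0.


(phi U psi) at 0: need smallest j with psi[j]=1 and phi[i]=1 for all i in [0,j).
Scan from step 0:
  step 0: phi=1, psi=0 -> continue
  step 1: phi=1, psi=0 -> continue
  step 2: phi=1, psi=0 -> continue
  step 3: phi=1, psi=0 -> continue
  step 6: psi=1 and phi held for [0,6) -> witness found
Witness step = 6

6


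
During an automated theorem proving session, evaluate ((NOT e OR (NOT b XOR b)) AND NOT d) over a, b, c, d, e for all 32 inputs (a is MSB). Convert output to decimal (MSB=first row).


Formula: ((NOT e OR (NOT b XOR b)) AND NOT d) over a, b, c, d, e (32 rows)
Evaluate each row (bits = a,b,c,d,e, MSB first):
  row 0 [00000]: ((NOT 0 OR (NOT 0 XOR 0)) AND NOT 0) -> 1
  row 1 [00001]: ((NOT 1 OR (NOT 0 XOR 0)) AND NOT 0) -> 1
  row 2 [00010]: ((NOT 0 OR (NOT 0 XOR 0)) AND NOT 1) -> 0
  row 3 [00011]: ((NOT 1 OR (NOT 0 XOR 0)) AND NOT 1) -> 0
  row 4 [00100]: ((NOT 0 OR (NOT 0 XOR 0)) AND NOT 0) -> 1
  row 5 [00101]: ((NOT 1 OR (NOT 0 XOR 0)) AND NOT 0) -> 1
  row 6 [00110]: ((NOT 0 OR (NOT 0 XOR 0)) AND NOT 1) -> 0
  row 7 [00111]: ((NOT 1 OR (NOT 0 XOR 0)) AND NOT 1) -> 0
  row 8 [01000]: ((NOT 0 OR (NOT 1 XOR 1)) AND NOT 0) -> 1
  row 9 [01001]: ((NOT 1 OR (NOT 1 XOR 1)) AND NOT 0) -> 1
  row 10 [01010]: ((NOT 0 OR (NOT 1 XOR 1)) AND NOT 1) -> 0
  row 11 [01011]: ((NOT 1 OR (NOT 1 XOR 1)) AND NOT 1) -> 0
  row 12 [01100]: ((NOT 0 OR (NOT 1 XOR 1)) AND NOT 0) -> 1
  row 13 [01101]: ((NOT 1 OR (NOT 1 XOR 1)) AND NOT 0) -> 1
  row 14 [01110]: ((NOT 0 OR (NOT 1 XOR 1)) AND NOT 1) -> 0
  row 15 [01111]: ((NOT 1 OR (NOT 1 XOR 1)) AND NOT 1) -> 0
  row 16 [10000]: ((NOT 0 OR (NOT 0 XOR 0)) AND NOT 0) -> 1
  row 17 [10001]: ((NOT 1 OR (NOT 0 XOR 0)) AND NOT 0) -> 1
  row 18 [10010]: ((NOT 0 OR (NOT 0 XOR 0)) AND NOT 1) -> 0
  row 19 [10011]: ((NOT 1 OR (NOT 0 XOR 0)) AND NOT 1) -> 0
  row 20 [10100]: ((NOT 0 OR (NOT 0 XOR 0)) AND NOT 0) -> 1
  row 21 [10101]: ((NOT 1 OR (NOT 0 XOR 0)) AND NOT 0) -> 1
  row 22 [10110]: ((NOT 0 OR (NOT 0 XOR 0)) AND NOT 1) -> 0
  row 23 [10111]: ((NOT 1 OR (NOT 0 XOR 0)) AND NOT 1) -> 0
  row 24 [11000]: ((NOT 0 OR (NOT 1 XOR 1)) AND NOT 0) -> 1
  row 25 [11001]: ((NOT 1 OR (NOT 1 XOR 1)) AND NOT 0) -> 1
  row 26 [11010]: ((NOT 0 OR (NOT 1 XOR 1)) AND NOT 1) -> 0
  row 27 [11011]: ((NOT 1 OR (NOT 1 XOR 1)) AND NOT 1) -> 0
  row 28 [11100]: ((NOT 0 OR (NOT 1 XOR 1)) AND NOT 0) -> 1
  row 29 [11101]: ((NOT 1 OR (NOT 1 XOR 1)) AND NOT 0) -> 1
  row 30 [11110]: ((NOT 0 OR (NOT 1 XOR 1)) AND NOT 1) -> 0
  row 31 [11111]: ((NOT 1 OR (NOT 1 XOR 1)) AND NOT 1) -> 0
Full result column, 4 rows per line (a,b,c fixed per line; d,e runs 00..11 left to right):
  rows 0-3 [a,b,c=000]: 1100  = hex C
  rows 4-7 [a,b,c=001]: 1100  = hex C
  rows 8-11 [a,b,c=010]: 1100  = hex C
  rows 12-15 [a,b,c=011]: 1100  = hex C
  rows 16-19 [a,b,c=100]: 1100  = hex C
  rows 20-23 [a,b,c=101]: 1100  = hex C
  rows 24-27 [a,b,c=110]: 1100  = hex C
  rows 28-31 [a,b,c=111]: 1100  = hex C
Output column (row 0 .. row 31) = 11001100110011001100110011001100
Output column grouped in 4s = 1100 1100 1100 1100 1100 1100 1100 1100 = 0xCCCCCCCC
Convert to decimal digit by digit (value = value*16 + digit):
  C -> 12
  12*16 + 12 (C) = 204
  204*16 + 12 (C) = 3276
  3276*16 + 12 (C) = 52428
  52428*16 + 12 (C) = 838860
  838860*16 + 12 (C) = 13421772
  13421772*16 + 12 (C) = 214748364
  214748364*16 + 12 (C) = 3435973836
Decimal = 3435973836

3435973836


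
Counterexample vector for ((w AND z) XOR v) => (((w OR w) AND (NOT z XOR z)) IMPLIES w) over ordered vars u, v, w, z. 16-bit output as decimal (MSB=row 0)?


F1 = ((w AND z) XOR v)
F2 = (((w OR w) AND (NOT z XOR z)) IMPLIES w)
Counterexample to F1=>F2 is where F1=1 and F2=0.
Evaluate each row (bits = u,v,w,z, MSB first):
  row 0 [0000]: F1=0 F2=1 -> F1&~F2 -> 0
  row 1 [0001]: F1=0 F2=1 -> F1&~F2 -> 0
  row 2 [0010]: F1=0 F2=1 -> F1&~F2 -> 0
  row 3 [0011]: F1=1 F2=1 -> F1&~F2 -> 0
  row 4 [0100]: F1=1 F2=1 -> F1&~F2 -> 0
  row 5 [0101]: F1=1 F2=1 -> F1&~F2 -> 0
  row 6 [0110]: F1=1 F2=1 -> F1&~F2 -> 0
  row 7 [0111]: F1=0 F2=1 -> F1&~F2 -> 0
  row 8 [1000]: F1=0 F2=1 -> F1&~F2 -> 0
  row 9 [1001]: F1=0 F2=1 -> F1&~F2 -> 0
  row 10 [1010]: F1=0 F2=1 -> F1&~F2 -> 0
  row 11 [1011]: F1=1 F2=1 -> F1&~F2 -> 0
  row 12 [1100]: F1=1 F2=1 -> F1&~F2 -> 0
  row 13 [1101]: F1=1 F2=1 -> F1&~F2 -> 0
  row 14 [1110]: F1=1 F2=1 -> F1&~F2 -> 0
  row 15 [1111]: F1=0 F2=1 -> F1&~F2 -> 0
Full result column, 4 rows per line (u,v fixed per line; w,z runs 00..11 left to right):
  rows 0-3 [u,v=00]: 0000  = hex 0
  rows 4-7 [u,v=01]: 0000  = hex 0
  rows 8-11 [u,v=10]: 0000  = hex 0
  rows 12-15 [u,v=11]: 0000  = hex 0
Counterexample vector (row 0 .. row 15) = 0000000000000000
Output column grouped in 4s = 0000 0000 0000 0000 = 0x0000
Convert to decimal digit by digit (value = value*16 + digit):
  0 -> 0
  0*16 + 0 = 0
  0*16 + 0 = 0
  0*16 + 0 = 0
Decimal = 0

0


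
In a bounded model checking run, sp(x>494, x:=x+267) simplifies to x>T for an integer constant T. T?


Formula: sp(P, x:=E) = exists old_x. (x = E[old_x/x]) AND P[old_x/x] (old_x is the value of x before the assignment; eliminate old_x by solving x = E[old_x/x] for old_x)
Step 1: Precondition P: x>494, i.e. old_x > 494
Step 2: Assignment gives x = old_x + 267, so old_x = x - 267
Step 3: Substitute into P: x - 267 > 494
Step 4: Simplify: x > 494+267 = 761

761


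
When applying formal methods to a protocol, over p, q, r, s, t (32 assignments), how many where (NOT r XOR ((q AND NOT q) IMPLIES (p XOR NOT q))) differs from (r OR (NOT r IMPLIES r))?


F1 = (NOT r XOR ((q AND NOT q) IMPLIES (p XOR NOT q)))
F2 = (r OR (NOT r IMPLIES r))
Evaluate both on each of 32 rows (bits = p,q,r,s,t):
  row 0 [00000]: F1=0 F2=0 -> 0
  row 1 [00001]: F1=0 F2=0 -> 0
  row 2 [00010]: F1=0 F2=0 -> 0
  row 3 [00011]: F1=0 F2=0 -> 0
  row 4 [00100]: F1=1 F2=1 -> 0
  row 5 [00101]: F1=1 F2=1 -> 0
  row 6 [00110]: F1=1 F2=1 -> 0
  row 7 [00111]: F1=1 F2=1 -> 0
  row 8 [01000]: F1=0 F2=0 -> 0
  row 9 [01001]: F1=0 F2=0 -> 0
  row 10 [01010]: F1=0 F2=0 -> 0
  row 11 [01011]: F1=0 F2=0 -> 0
  row 12 [01100]: F1=1 F2=1 -> 0
  row 13 [01101]: F1=1 F2=1 -> 0
  row 14 [01110]: F1=1 F2=1 -> 0
  row 15 [01111]: F1=1 F2=1 -> 0
  row 16 [10000]: F1=0 F2=0 -> 0
  row 17 [10001]: F1=0 F2=0 -> 0
  row 18 [10010]: F1=0 F2=0 -> 0
  row 19 [10011]: F1=0 F2=0 -> 0
  row 20 [10100]: F1=1 F2=1 -> 0
  row 21 [10101]: F1=1 F2=1 -> 0
  row 22 [10110]: F1=1 F2=1 -> 0
  row 23 [10111]: F1=1 F2=1 -> 0
  row 24 [11000]: F1=0 F2=0 -> 0
  row 25 [11001]: F1=0 F2=0 -> 0
  row 26 [11010]: F1=0 F2=0 -> 0
  row 27 [11011]: F1=0 F2=0 -> 0
  row 28 [11100]: F1=1 F2=1 -> 0
  row 29 [11101]: F1=1 F2=1 -> 0
  row 30 [11110]: F1=1 F2=1 -> 0
  row 31 [11111]: F1=1 F2=1 -> 0
Full result column, 8 rows per line (p,q fixed per line; r,s,t runs 000..111 left to right):
  rows 0-7 [p,q=00]: 00000000  (ones: 0)
  rows 8-15 [p,q=01]: 00000000  (ones: 0)
  rows 16-23 [p,q=10]: 00000000  (ones: 0)
  rows 24-31 [p,q=11]: 00000000  (ones: 0)
Disagreements = 0+0+0+0 = 0

0


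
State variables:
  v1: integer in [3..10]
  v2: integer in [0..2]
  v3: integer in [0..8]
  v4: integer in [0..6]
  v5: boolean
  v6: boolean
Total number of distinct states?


State space = product of domain sizes of all variables.
Domain sizes:
  v1 (integer in [3..10]): 8
  v2 (integer in [0..2]): 3
  v3 (integer in [0..8]): 9
  v4 (integer in [0..6]): 7
  v5 (boolean): 2
  v6 (boolean): 2
Product = 8 * 3 * 9 * 7 * 2 * 2 = 6048

6048


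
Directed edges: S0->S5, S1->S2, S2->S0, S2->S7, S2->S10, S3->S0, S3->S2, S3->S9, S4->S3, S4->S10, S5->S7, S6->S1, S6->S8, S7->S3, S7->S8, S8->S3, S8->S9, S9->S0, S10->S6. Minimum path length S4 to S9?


BFS layer-by-layer from S4:
  dist 0: {S4}
  dist 1: {S3, S10}
  dist 2: {S0, S2, S6, S9}
  -> S9 reached at distance 2
Shortest path length = 2

2


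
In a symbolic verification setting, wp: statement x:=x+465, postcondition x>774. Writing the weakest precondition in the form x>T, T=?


Formula: wp(x:=E, P) = P[E/x] (substitute E for x in postcondition)
Step 1: Postcondition: x>774
Step 2: Substitute x+465 for x: x+465>774
Step 3: Solve for x: x > 774-465 = 309

309


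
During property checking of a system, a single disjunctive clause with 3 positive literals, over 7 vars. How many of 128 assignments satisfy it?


Step 1: Total=2^7=128
Step 2: Unsat when all 3 false: 2^4=16
Step 3: Sat=128-16=112

112


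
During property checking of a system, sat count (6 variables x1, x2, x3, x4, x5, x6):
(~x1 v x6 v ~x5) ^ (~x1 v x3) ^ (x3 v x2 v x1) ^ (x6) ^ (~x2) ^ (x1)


CNF with 6 clauses over 6 vars (64 assignments).
An assignment satisfies CNF iff every clause has >=1 true literal.
Check each row (bits = x1,x2,x3,x4,x5,x6; clause T/F shown):
  row 0 [000000]: clauses=TTFFTF -> 0
  row 1 [000001]: clauses=TTFTTF -> 0
  row 2 [000010]: clauses=TTFFTF -> 0
  row 3 [000011]: clauses=TTFTTF -> 0
  row 4 [000100]: clauses=TTFFTF -> 0
  (every remaining row is evaluated the same way; all 64 results are listed next)
Full result column, 8 rows per line (x1,x2,x3 fixed per line; x4,x5,x6 runs 000..111 left to right):
  rows 0-7 [x1,x2,x3=000]: 00000000  (ones: 0)
  rows 8-15 [x1,x2,x3=001]: 00000000  (ones: 0)
  rows 16-23 [x1,x2,x3=010]: 00000000  (ones: 0)
  rows 24-31 [x1,x2,x3=011]: 00000000  (ones: 0)
  rows 32-39 [x1,x2,x3=100]: 00000000  (ones: 0)
  rows 40-47 [x1,x2,x3=101]: 01010101  (ones: 4)
  rows 48-55 [x1,x2,x3=110]: 00000000  (ones: 0)
  rows 56-63 [x1,x2,x3=111]: 00000000  (ones: 0)
Satisfying assignments = 0+0+0+0+0+4+0+0 = 4

4


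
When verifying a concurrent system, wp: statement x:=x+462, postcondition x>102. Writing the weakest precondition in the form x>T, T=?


Formula: wp(x:=E, P) = P[E/x] (substitute E for x in postcondition)
Step 1: Postcondition: x>102
Step 2: Substitute x+462 for x: x+462>102
Step 3: Solve for x: x > 102-462 = -360

-360


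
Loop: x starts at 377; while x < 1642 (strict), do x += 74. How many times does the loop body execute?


Step 1: x goes from 377 toward 1642 by 74; the body runs while x<1642, so iterations = ceil((bound-start)/step)
Step 2: Distance=1265
Step 3: ceil(1265/74)=18

18


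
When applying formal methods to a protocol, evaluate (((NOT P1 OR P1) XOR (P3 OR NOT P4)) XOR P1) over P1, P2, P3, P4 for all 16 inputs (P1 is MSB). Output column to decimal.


Formula: (((NOT P1 OR P1) XOR (P3 OR NOT P4)) XOR P1) over P1, P2, P3, P4 (16 rows)
Evaluate each row (bits = P1,P2,P3,P4, MSB first):
  row 0 [0000]: (((NOT 0 OR 0) XOR (0 OR NOT 0)) XOR 0) -> 0
  row 1 [0001]: (((NOT 0 OR 0) XOR (0 OR NOT 1)) XOR 0) -> 1
  row 2 [0010]: (((NOT 0 OR 0) XOR (1 OR NOT 0)) XOR 0) -> 0
  row 3 [0011]: (((NOT 0 OR 0) XOR (1 OR NOT 1)) XOR 0) -> 0
  row 4 [0100]: (((NOT 0 OR 0) XOR (0 OR NOT 0)) XOR 0) -> 0
  row 5 [0101]: (((NOT 0 OR 0) XOR (0 OR NOT 1)) XOR 0) -> 1
  row 6 [0110]: (((NOT 0 OR 0) XOR (1 OR NOT 0)) XOR 0) -> 0
  row 7 [0111]: (((NOT 0 OR 0) XOR (1 OR NOT 1)) XOR 0) -> 0
  row 8 [1000]: (((NOT 1 OR 1) XOR (0 OR NOT 0)) XOR 1) -> 1
  row 9 [1001]: (((NOT 1 OR 1) XOR (0 OR NOT 1)) XOR 1) -> 0
  row 10 [1010]: (((NOT 1 OR 1) XOR (1 OR NOT 0)) XOR 1) -> 1
  row 11 [1011]: (((NOT 1 OR 1) XOR (1 OR NOT 1)) XOR 1) -> 1
  row 12 [1100]: (((NOT 1 OR 1) XOR (0 OR NOT 0)) XOR 1) -> 1
  row 13 [1101]: (((NOT 1 OR 1) XOR (0 OR NOT 1)) XOR 1) -> 0
  row 14 [1110]: (((NOT 1 OR 1) XOR (1 OR NOT 0)) XOR 1) -> 1
  row 15 [1111]: (((NOT 1 OR 1) XOR (1 OR NOT 1)) XOR 1) -> 1
Full result column, 4 rows per line (P1,P2 fixed per line; P3,P4 runs 00..11 left to right):
  rows 0-3 [P1,P2=00]: 0100  = hex 4
  rows 4-7 [P1,P2=01]: 0100  = hex 4
  rows 8-11 [P1,P2=10]: 1011  = hex B
  rows 12-15 [P1,P2=11]: 1011  = hex B
Output column (row 0 .. row 15) = 0100010010111011
Output column grouped in 4s = 0100 0100 1011 1011 = 0x44BB
Convert to decimal digit by digit (value = value*16 + digit):
  4 -> 4
  4*16 + 4 = 68
  68*16 + 11 (B) = 1099
  1099*16 + 11 (B) = 17595
Decimal = 17595

17595


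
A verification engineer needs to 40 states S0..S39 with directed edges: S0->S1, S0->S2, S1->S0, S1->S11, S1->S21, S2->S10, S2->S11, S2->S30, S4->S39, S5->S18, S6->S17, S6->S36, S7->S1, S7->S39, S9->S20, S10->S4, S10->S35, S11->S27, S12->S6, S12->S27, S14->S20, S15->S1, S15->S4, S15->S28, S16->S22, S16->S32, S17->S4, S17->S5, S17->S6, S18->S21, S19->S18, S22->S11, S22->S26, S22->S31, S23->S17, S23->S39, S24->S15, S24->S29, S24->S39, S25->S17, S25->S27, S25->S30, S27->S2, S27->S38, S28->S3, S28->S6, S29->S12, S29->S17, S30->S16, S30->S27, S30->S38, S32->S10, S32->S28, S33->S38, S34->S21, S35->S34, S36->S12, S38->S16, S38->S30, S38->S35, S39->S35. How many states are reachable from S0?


BFS from S0:
  layer 0: {S0}
  layer 1: {S1, S2}
  layer 2: {S10, S11, S21, S30}
  layer 3: {S4, S16, S27, S35, S38}
  layer 4: {S22, S32, S34, S39}
  layer 5: {S26, S28, S31}
  layer 6: {S3, S6}
  layer 7: {S17, S36}
  layer 8: {S5, S12}
  layer 9: {S18}
Reachable set: {S0, S1, S2, S3, S4, S5, S6, S10, S11, S12, S16, S17, S18, S21, S22, S26, S27, S28, S30, S31, S32, S34, S35, S36, S38, S39}
Count = 26

26


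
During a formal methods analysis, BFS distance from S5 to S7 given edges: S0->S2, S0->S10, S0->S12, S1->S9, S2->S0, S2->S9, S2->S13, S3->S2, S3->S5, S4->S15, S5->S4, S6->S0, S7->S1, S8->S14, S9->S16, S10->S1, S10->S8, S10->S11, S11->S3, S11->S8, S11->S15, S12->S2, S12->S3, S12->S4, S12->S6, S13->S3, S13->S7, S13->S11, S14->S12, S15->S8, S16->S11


BFS layer-by-layer from S5:
  dist 0: {S5}
  dist 1: {S4}
  dist 2: {S15}
  dist 3: {S8}
  dist 4: {S14}
  dist 5: {S12}
  dist 6: {S2, S3, S6}
  dist 7: {S0, S9, S13}
  dist 8: {S7, S10, S11, S16}
  -> S7 reached at distance 8
Shortest path length = 8

8


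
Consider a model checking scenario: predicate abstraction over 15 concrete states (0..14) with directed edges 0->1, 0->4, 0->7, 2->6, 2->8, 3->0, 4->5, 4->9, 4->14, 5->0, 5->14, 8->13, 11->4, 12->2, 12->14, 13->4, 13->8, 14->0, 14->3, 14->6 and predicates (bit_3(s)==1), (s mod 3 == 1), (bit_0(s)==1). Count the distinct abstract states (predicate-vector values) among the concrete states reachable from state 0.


BFS from 0:
Concrete reachable: {0, 1, 3, 4, 5, 6, 7, 9, 14}
Abstract via predicates (bit_3(s)==1), (s mod 3 == 1), (bit_0(s)==1):
  (0,0,0) <- {0, 6}
  (0,0,1) <- {3, 5}
  (0,1,0) <- {4}
  (0,1,1) <- {1, 7}
  (1,0,0) <- {14}
  (1,0,1) <- {9}
Distinct abstract states = 6

6


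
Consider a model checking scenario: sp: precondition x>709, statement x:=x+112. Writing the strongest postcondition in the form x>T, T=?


Formula: sp(P, x:=E) = exists old_x. (x = E[old_x/x]) AND P[old_x/x] (old_x is the value of x before the assignment; eliminate old_x by solving x = E[old_x/x] for old_x)
Step 1: Precondition P: x>709, i.e. old_x > 709
Step 2: Assignment gives x = old_x + 112, so old_x = x - 112
Step 3: Substitute into P: x - 112 > 709
Step 4: Simplify: x > 709+112 = 821

821


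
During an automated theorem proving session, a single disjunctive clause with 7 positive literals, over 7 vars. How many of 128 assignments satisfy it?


Step 1: Total=2^7=128
Step 2: Unsat when all 7 false: 2^0=1
Step 3: Sat=128-1=127

127


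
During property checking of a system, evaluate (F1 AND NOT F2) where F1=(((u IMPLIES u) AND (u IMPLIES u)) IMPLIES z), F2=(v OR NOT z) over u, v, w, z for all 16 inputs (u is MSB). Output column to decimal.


F1 = (((u IMPLIES u) AND (u IMPLIES u)) IMPLIES z)
F2 = (v OR NOT z)
Counterexample to F1=>F2 is where F1=1 and F2=0.
Evaluate each row (bits = u,v,w,z, MSB first):
  row 0 [0000]: F1=0 F2=1 -> F1&~F2 -> 0
  row 1 [0001]: F1=1 F2=0 -> F1&~F2 -> 1
  row 2 [0010]: F1=0 F2=1 -> F1&~F2 -> 0
  row 3 [0011]: F1=1 F2=0 -> F1&~F2 -> 1
  row 4 [0100]: F1=0 F2=1 -> F1&~F2 -> 0
  row 5 [0101]: F1=1 F2=1 -> F1&~F2 -> 0
  row 6 [0110]: F1=0 F2=1 -> F1&~F2 -> 0
  row 7 [0111]: F1=1 F2=1 -> F1&~F2 -> 0
  row 8 [1000]: F1=0 F2=1 -> F1&~F2 -> 0
  row 9 [1001]: F1=1 F2=0 -> F1&~F2 -> 1
  row 10 [1010]: F1=0 F2=1 -> F1&~F2 -> 0
  row 11 [1011]: F1=1 F2=0 -> F1&~F2 -> 1
  row 12 [1100]: F1=0 F2=1 -> F1&~F2 -> 0
  row 13 [1101]: F1=1 F2=1 -> F1&~F2 -> 0
  row 14 [1110]: F1=0 F2=1 -> F1&~F2 -> 0
  row 15 [1111]: F1=1 F2=1 -> F1&~F2 -> 0
Full result column, 4 rows per line (u,v fixed per line; w,z runs 00..11 left to right):
  rows 0-3 [u,v=00]: 0101  = hex 5
  rows 4-7 [u,v=01]: 0000  = hex 0
  rows 8-11 [u,v=10]: 0101  = hex 5
  rows 12-15 [u,v=11]: 0000  = hex 0
Counterexample vector (row 0 .. row 15) = 0101000001010000
Output column grouped in 4s = 0101 0000 0101 0000 = 0x5050
Convert to decimal digit by digit (value = value*16 + digit):
  5 -> 5
  5*16 + 0 = 80
  80*16 + 5 = 1285
  1285*16 + 0 = 20560
Decimal = 20560

20560


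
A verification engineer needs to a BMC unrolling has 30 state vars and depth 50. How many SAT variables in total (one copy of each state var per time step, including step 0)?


BMC unrolls to depth k, creating one copy of each state var for steps 0..k.
Step count = 50 + 1 = 51 (steps 0 through 50)
Vars per step = 30
Total = 30 * 51 = 1530

1530


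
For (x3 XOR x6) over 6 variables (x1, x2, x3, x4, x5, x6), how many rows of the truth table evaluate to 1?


Formula: (x3 XOR x6) over 6 vars (64 rows)
Evaluate each row (x1, x2, x3, x4, x5, x6 as bits, MSB first):
  row 0 [000000]: (0 XOR 0) -> 0
  row 1 [000001]: (0 XOR 1) -> 1
  row 2 [000010]: (0 XOR 0) -> 0
  row 3 [000011]: (0 XOR 1) -> 1
  row 4 [000100]: (0 XOR 0) -> 0
  (every remaining row is evaluated the same way; all 64 results are listed next)
Full result column, 8 rows per line (x1,x2,x3 fixed per line; x4,x5,x6 runs 000..111 left to right):
  rows 0-7 [x1,x2,x3=000]: 01010101  (ones: 4)
  rows 8-15 [x1,x2,x3=001]: 10101010  (ones: 4)
  rows 16-23 [x1,x2,x3=010]: 01010101  (ones: 4)
  rows 24-31 [x1,x2,x3=011]: 10101010  (ones: 4)
  rows 32-39 [x1,x2,x3=100]: 01010101  (ones: 4)
  rows 40-47 [x1,x2,x3=101]: 10101010  (ones: 4)
  rows 48-55 [x1,x2,x3=110]: 01010101  (ones: 4)
  rows 56-63 [x1,x2,x3=111]: 10101010  (ones: 4)
Count of 1-rows = 4+4+4+4+4+4+4+4 = 32

32


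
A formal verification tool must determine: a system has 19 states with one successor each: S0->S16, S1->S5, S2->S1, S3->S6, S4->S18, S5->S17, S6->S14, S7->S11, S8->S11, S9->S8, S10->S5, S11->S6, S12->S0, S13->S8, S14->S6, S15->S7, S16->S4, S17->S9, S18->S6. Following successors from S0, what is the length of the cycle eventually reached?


Trace from S0 until a state repeats:
  S0 -> S16 -> S4 -> S18 -> S6 -> S14 -> S6
S6 first seen at step 4, revisited at step 6.
Cycle length = 6 - 4 = 2

2


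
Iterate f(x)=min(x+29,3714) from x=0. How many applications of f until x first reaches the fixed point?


Step 1: x=0, cap=3714, increment=29
Step 2: x grows by 29 each step until capped at 3714; fixed point is x=3714
Step 3: iterations = ceil(3714/29) = 129

129


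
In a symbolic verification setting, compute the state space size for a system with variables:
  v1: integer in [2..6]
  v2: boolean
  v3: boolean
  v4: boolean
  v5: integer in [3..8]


State space = product of domain sizes of all variables.
Domain sizes:
  v1 (integer in [2..6]): 5
  v2 (boolean): 2
  v3 (boolean): 2
  v4 (boolean): 2
  v5 (integer in [3..8]): 6
Product = 5 * 2 * 2 * 2 * 6 = 240

240


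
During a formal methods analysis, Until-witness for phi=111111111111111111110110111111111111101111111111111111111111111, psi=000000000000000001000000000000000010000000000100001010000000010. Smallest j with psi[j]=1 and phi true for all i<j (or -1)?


(phi U psi) at 0: need smallest j with psi[j]=1 and phi[i]=1 for all i in [0,j).
Scan from step 0:
  step 0: phi=1, psi=0 -> continue
  step 1: phi=1, psi=0 -> continue
  step 2: phi=1, psi=0 -> continue
  step 3: phi=1, psi=0 -> continue
  step 17: psi=1 and phi held for [0,17) -> witness found
Witness step = 17

17


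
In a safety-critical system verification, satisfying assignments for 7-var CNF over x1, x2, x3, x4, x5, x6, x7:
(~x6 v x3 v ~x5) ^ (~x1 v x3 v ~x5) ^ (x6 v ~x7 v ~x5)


CNF with 3 clauses over 7 vars (128 assignments).
An assignment satisfies CNF iff every clause has >=1 true literal.
Check each row (bits = x1,x2,x3,x4,x5,x6,x7; clause T/F shown):
  row 0 [0000000]: clauses=TTT -> 1
  row 1 [0000001]: clauses=TTT -> 1
  row 2 [0000010]: clauses=TTT -> 1
  row 3 [0000011]: clauses=TTT -> 1
  row 4 [0000100]: clauses=TTT -> 1
  (every remaining row is evaluated the same way; all 128 results are listed next)
Full result column, 8 rows per line (x1,x2,x3,x4 fixed per line; x5,x6,x7 runs 000..111 left to right):
  rows 0-7 [x1,x2,x3,x4=0000]: 11111000  (ones: 5)
  rows 8-15 [x1,x2,x3,x4=0001]: 11111000  (ones: 5)
  rows 16-23 [x1,x2,x3,x4=0010]: 11111011  (ones: 7)
  rows 24-31 [x1,x2,x3,x4=0011]: 11111011  (ones: 7)
  rows 32-39 [x1,x2,x3,x4=0100]: 11111000  (ones: 5)
  rows 40-47 [x1,x2,x3,x4=0101]: 11111000  (ones: 5)
  rows 48-55 [x1,x2,x3,x4=0110]: 11111011  (ones: 7)
  rows 56-63 [x1,x2,x3,x4=0111]: 11111011  (ones: 7)
  rows 64-71 [x1,x2,x3,x4=1000]: 11110000  (ones: 4)
  rows 72-79 [x1,x2,x3,x4=1001]: 11110000  (ones: 4)
  rows 80-87 [x1,x2,x3,x4=1010]: 11111011  (ones: 7)
  rows 88-95 [x1,x2,x3,x4=1011]: 11111011  (ones: 7)
  rows 96-103 [x1,x2,x3,x4=1100]: 11110000  (ones: 4)
  rows 104-111 [x1,x2,x3,x4=1101]: 11110000  (ones: 4)
  rows 112-119 [x1,x2,x3,x4=1110]: 11111011  (ones: 7)
  rows 120-127 [x1,x2,x3,x4=1111]: 11111011  (ones: 7)
Satisfying assignments = 5+5+7+7+5+5+7+7+4+4+7+7+4+4+7+7 = 92

92


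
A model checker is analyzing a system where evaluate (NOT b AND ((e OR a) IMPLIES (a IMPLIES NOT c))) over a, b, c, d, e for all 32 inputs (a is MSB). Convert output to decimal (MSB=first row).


Formula: (NOT b AND ((e OR a) IMPLIES (a IMPLIES NOT c))) over a, b, c, d, e (32 rows)
Evaluate each row (bits = a,b,c,d,e, MSB first):
  row 0 [00000]: (NOT 0 AND ((0 OR 0) IMPLIES (0 IMPLIES NOT 0))) -> 1
  row 1 [00001]: (NOT 0 AND ((1 OR 0) IMPLIES (0 IMPLIES NOT 0))) -> 1
  row 2 [00010]: (NOT 0 AND ((0 OR 0) IMPLIES (0 IMPLIES NOT 0))) -> 1
  row 3 [00011]: (NOT 0 AND ((1 OR 0) IMPLIES (0 IMPLIES NOT 0))) -> 1
  row 4 [00100]: (NOT 0 AND ((0 OR 0) IMPLIES (0 IMPLIES NOT 1))) -> 1
  row 5 [00101]: (NOT 0 AND ((1 OR 0) IMPLIES (0 IMPLIES NOT 1))) -> 1
  row 6 [00110]: (NOT 0 AND ((0 OR 0) IMPLIES (0 IMPLIES NOT 1))) -> 1
  row 7 [00111]: (NOT 0 AND ((1 OR 0) IMPLIES (0 IMPLIES NOT 1))) -> 1
  row 8 [01000]: (NOT 1 AND ((0 OR 0) IMPLIES (0 IMPLIES NOT 0))) -> 0
  row 9 [01001]: (NOT 1 AND ((1 OR 0) IMPLIES (0 IMPLIES NOT 0))) -> 0
  row 10 [01010]: (NOT 1 AND ((0 OR 0) IMPLIES (0 IMPLIES NOT 0))) -> 0
  row 11 [01011]: (NOT 1 AND ((1 OR 0) IMPLIES (0 IMPLIES NOT 0))) -> 0
  row 12 [01100]: (NOT 1 AND ((0 OR 0) IMPLIES (0 IMPLIES NOT 1))) -> 0
  row 13 [01101]: (NOT 1 AND ((1 OR 0) IMPLIES (0 IMPLIES NOT 1))) -> 0
  row 14 [01110]: (NOT 1 AND ((0 OR 0) IMPLIES (0 IMPLIES NOT 1))) -> 0
  row 15 [01111]: (NOT 1 AND ((1 OR 0) IMPLIES (0 IMPLIES NOT 1))) -> 0
  row 16 [10000]: (NOT 0 AND ((0 OR 1) IMPLIES (1 IMPLIES NOT 0))) -> 1
  row 17 [10001]: (NOT 0 AND ((1 OR 1) IMPLIES (1 IMPLIES NOT 0))) -> 1
  row 18 [10010]: (NOT 0 AND ((0 OR 1) IMPLIES (1 IMPLIES NOT 0))) -> 1
  row 19 [10011]: (NOT 0 AND ((1 OR 1) IMPLIES (1 IMPLIES NOT 0))) -> 1
  row 20 [10100]: (NOT 0 AND ((0 OR 1) IMPLIES (1 IMPLIES NOT 1))) -> 0
  row 21 [10101]: (NOT 0 AND ((1 OR 1) IMPLIES (1 IMPLIES NOT 1))) -> 0
  row 22 [10110]: (NOT 0 AND ((0 OR 1) IMPLIES (1 IMPLIES NOT 1))) -> 0
  row 23 [10111]: (NOT 0 AND ((1 OR 1) IMPLIES (1 IMPLIES NOT 1))) -> 0
  row 24 [11000]: (NOT 1 AND ((0 OR 1) IMPLIES (1 IMPLIES NOT 0))) -> 0
  row 25 [11001]: (NOT 1 AND ((1 OR 1) IMPLIES (1 IMPLIES NOT 0))) -> 0
  row 26 [11010]: (NOT 1 AND ((0 OR 1) IMPLIES (1 IMPLIES NOT 0))) -> 0
  row 27 [11011]: (NOT 1 AND ((1 OR 1) IMPLIES (1 IMPLIES NOT 0))) -> 0
  row 28 [11100]: (NOT 1 AND ((0 OR 1) IMPLIES (1 IMPLIES NOT 1))) -> 0
  row 29 [11101]: (NOT 1 AND ((1 OR 1) IMPLIES (1 IMPLIES NOT 1))) -> 0
  row 30 [11110]: (NOT 1 AND ((0 OR 1) IMPLIES (1 IMPLIES NOT 1))) -> 0
  row 31 [11111]: (NOT 1 AND ((1 OR 1) IMPLIES (1 IMPLIES NOT 1))) -> 0
Full result column, 4 rows per line (a,b,c fixed per line; d,e runs 00..11 left to right):
  rows 0-3 [a,b,c=000]: 1111  = hex F
  rows 4-7 [a,b,c=001]: 1111  = hex F
  rows 8-11 [a,b,c=010]: 0000  = hex 0
  rows 12-15 [a,b,c=011]: 0000  = hex 0
  rows 16-19 [a,b,c=100]: 1111  = hex F
  rows 20-23 [a,b,c=101]: 0000  = hex 0
  rows 24-27 [a,b,c=110]: 0000  = hex 0
  rows 28-31 [a,b,c=111]: 0000  = hex 0
Output column (row 0 .. row 31) = 11111111000000001111000000000000
Output column grouped in 4s = 1111 1111 0000 0000 1111 0000 0000 0000 = 0xFF00F000
Convert to decimal digit by digit (value = value*16 + digit):
  F -> 15
  15*16 + 15 (F) = 255
  255*16 + 0 = 4080
  4080*16 + 0 = 65280
  65280*16 + 15 (F) = 1044495
  1044495*16 + 0 = 16711920
  16711920*16 + 0 = 267390720
  267390720*16 + 0 = 4278251520
Decimal = 4278251520

4278251520


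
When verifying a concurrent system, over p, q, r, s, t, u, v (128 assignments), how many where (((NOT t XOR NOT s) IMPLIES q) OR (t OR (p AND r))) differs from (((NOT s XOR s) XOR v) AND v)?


F1 = (((NOT t XOR NOT s) IMPLIES q) OR (t OR (p AND r)))
F2 = (((NOT s XOR s) XOR v) AND v)
Evaluate both on each of 128 rows (bits = p,q,r,s,t,u,v):
  row 0 [0000000]: F1=1 F2=0 (differ) -> 1
  row 1 [0000001]: F1=1 F2=0 (differ) -> 1
  row 2 [0000010]: F1=1 F2=0 (differ) -> 1
  row 3 [0000011]: F1=1 F2=0 (differ) -> 1
  row 4 [0000100]: F1=1 F2=0 (differ) -> 1
  (every remaining row is evaluated the same way; all 128 results are listed next)
Full result column, 8 rows per line (p,q,r,s fixed per line; t,u,v runs 000..111 left to right):
  rows 0-7 [p,q,r,s=0000]: 11111111  (ones: 8)
  rows 8-15 [p,q,r,s=0001]: 00001111  (ones: 4)
  rows 16-23 [p,q,r,s=0010]: 11111111  (ones: 8)
  rows 24-31 [p,q,r,s=0011]: 00001111  (ones: 4)
  rows 32-39 [p,q,r,s=0100]: 11111111  (ones: 8)
  rows 40-47 [p,q,r,s=0101]: 11111111  (ones: 8)
  rows 48-55 [p,q,r,s=0110]: 11111111  (ones: 8)
  rows 56-63 [p,q,r,s=0111]: 11111111  (ones: 8)
  rows 64-71 [p,q,r,s=1000]: 11111111  (ones: 8)
  rows 72-79 [p,q,r,s=1001]: 00001111  (ones: 4)
  rows 80-87 [p,q,r,s=1010]: 11111111  (ones: 8)
  rows 88-95 [p,q,r,s=1011]: 11111111  (ones: 8)
  rows 96-103 [p,q,r,s=1100]: 11111111  (ones: 8)
  rows 104-111 [p,q,r,s=1101]: 11111111  (ones: 8)
  rows 112-119 [p,q,r,s=1110]: 11111111  (ones: 8)
  rows 120-127 [p,q,r,s=1111]: 11111111  (ones: 8)
Disagreements = 8+4+8+4+8+8+8+8+8+4+8+8+8+8+8+8 = 116

116


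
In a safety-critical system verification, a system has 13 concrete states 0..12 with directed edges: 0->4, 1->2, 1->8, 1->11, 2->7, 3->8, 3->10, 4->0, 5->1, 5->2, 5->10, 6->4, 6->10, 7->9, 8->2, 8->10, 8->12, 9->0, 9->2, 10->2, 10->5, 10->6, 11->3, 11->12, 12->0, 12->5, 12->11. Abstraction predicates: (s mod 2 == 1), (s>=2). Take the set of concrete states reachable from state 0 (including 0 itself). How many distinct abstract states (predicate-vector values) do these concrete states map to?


BFS from 0:
Concrete reachable: {0, 4}
Abstract via predicates (s mod 2 == 1), (s>=2):
  (0,0) <- {0}
  (0,1) <- {4}
Distinct abstract states = 2

2


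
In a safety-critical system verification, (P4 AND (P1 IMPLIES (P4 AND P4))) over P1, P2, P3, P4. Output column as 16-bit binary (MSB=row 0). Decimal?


Formula: (P4 AND (P1 IMPLIES (P4 AND P4))) over P1, P2, P3, P4 (16 rows)
Evaluate each row (bits = P1,P2,P3,P4, MSB first):
  row 0 [0000]: (0 AND (0 IMPLIES (0 AND 0))) -> 0
  row 1 [0001]: (1 AND (0 IMPLIES (1 AND 1))) -> 1
  row 2 [0010]: (0 AND (0 IMPLIES (0 AND 0))) -> 0
  row 3 [0011]: (1 AND (0 IMPLIES (1 AND 1))) -> 1
  row 4 [0100]: (0 AND (0 IMPLIES (0 AND 0))) -> 0
  row 5 [0101]: (1 AND (0 IMPLIES (1 AND 1))) -> 1
  row 6 [0110]: (0 AND (0 IMPLIES (0 AND 0))) -> 0
  row 7 [0111]: (1 AND (0 IMPLIES (1 AND 1))) -> 1
  row 8 [1000]: (0 AND (1 IMPLIES (0 AND 0))) -> 0
  row 9 [1001]: (1 AND (1 IMPLIES (1 AND 1))) -> 1
  row 10 [1010]: (0 AND (1 IMPLIES (0 AND 0))) -> 0
  row 11 [1011]: (1 AND (1 IMPLIES (1 AND 1))) -> 1
  row 12 [1100]: (0 AND (1 IMPLIES (0 AND 0))) -> 0
  row 13 [1101]: (1 AND (1 IMPLIES (1 AND 1))) -> 1
  row 14 [1110]: (0 AND (1 IMPLIES (0 AND 0))) -> 0
  row 15 [1111]: (1 AND (1 IMPLIES (1 AND 1))) -> 1
Full result column, 4 rows per line (P1,P2 fixed per line; P3,P4 runs 00..11 left to right):
  rows 0-3 [P1,P2=00]: 0101  = hex 5
  rows 4-7 [P1,P2=01]: 0101  = hex 5
  rows 8-11 [P1,P2=10]: 0101  = hex 5
  rows 12-15 [P1,P2=11]: 0101  = hex 5
Output column (row 0 .. row 15) = 0101010101010101
Output column grouped in 4s = 0101 0101 0101 0101 = 0x5555
Convert to decimal digit by digit (value = value*16 + digit):
  5 -> 5
  5*16 + 5 = 85
  85*16 + 5 = 1365
  1365*16 + 5 = 21845
Decimal = 21845

21845


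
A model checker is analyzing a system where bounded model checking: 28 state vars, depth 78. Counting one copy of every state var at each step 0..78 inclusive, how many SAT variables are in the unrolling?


BMC unrolls to depth k, creating one copy of each state var for steps 0..k.
Step count = 78 + 1 = 79 (steps 0 through 78)
Vars per step = 28
Total = 28 * 79 = 2212

2212


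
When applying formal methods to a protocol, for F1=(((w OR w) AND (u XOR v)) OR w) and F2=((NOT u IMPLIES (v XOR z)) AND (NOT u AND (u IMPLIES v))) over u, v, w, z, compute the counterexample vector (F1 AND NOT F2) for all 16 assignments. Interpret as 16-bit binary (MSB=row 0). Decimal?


F1 = (((w OR w) AND (u XOR v)) OR w)
F2 = ((NOT u IMPLIES (v XOR z)) AND (NOT u AND (u IMPLIES v)))
Counterexample to F1=>F2 is where F1=1 and F2=0.
Evaluate each row (bits = u,v,w,z, MSB first):
  row 0 [0000]: F1=0 F2=0 -> F1&~F2 -> 0
  row 1 [0001]: F1=0 F2=1 -> F1&~F2 -> 0
  row 2 [0010]: F1=1 F2=0 -> F1&~F2 -> 1
  row 3 [0011]: F1=1 F2=1 -> F1&~F2 -> 0
  row 4 [0100]: F1=0 F2=1 -> F1&~F2 -> 0
  row 5 [0101]: F1=0 F2=0 -> F1&~F2 -> 0
  row 6 [0110]: F1=1 F2=1 -> F1&~F2 -> 0
  row 7 [0111]: F1=1 F2=0 -> F1&~F2 -> 1
  row 8 [1000]: F1=0 F2=0 -> F1&~F2 -> 0
  row 9 [1001]: F1=0 F2=0 -> F1&~F2 -> 0
  row 10 [1010]: F1=1 F2=0 -> F1&~F2 -> 1
  row 11 [1011]: F1=1 F2=0 -> F1&~F2 -> 1
  row 12 [1100]: F1=0 F2=0 -> F1&~F2 -> 0
  row 13 [1101]: F1=0 F2=0 -> F1&~F2 -> 0
  row 14 [1110]: F1=1 F2=0 -> F1&~F2 -> 1
  row 15 [1111]: F1=1 F2=0 -> F1&~F2 -> 1
Full result column, 4 rows per line (u,v fixed per line; w,z runs 00..11 left to right):
  rows 0-3 [u,v=00]: 0010  = hex 2
  rows 4-7 [u,v=01]: 0001  = hex 1
  rows 8-11 [u,v=10]: 0011  = hex 3
  rows 12-15 [u,v=11]: 0011  = hex 3
Counterexample vector (row 0 .. row 15) = 0010000100110011
Output column grouped in 4s = 0010 0001 0011 0011 = 0x2133
Convert to decimal digit by digit (value = value*16 + digit):
  2 -> 2
  2*16 + 1 = 33
  33*16 + 3 = 531
  531*16 + 3 = 8499
Decimal = 8499

8499


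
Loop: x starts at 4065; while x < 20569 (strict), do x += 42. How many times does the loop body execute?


Step 1: x goes from 4065 toward 20569 by 42; the body runs while x<20569, so iterations = ceil((bound-start)/step)
Step 2: Distance=16504
Step 3: ceil(16504/42)=393

393


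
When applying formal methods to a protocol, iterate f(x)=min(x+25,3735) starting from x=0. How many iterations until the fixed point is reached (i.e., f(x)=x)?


Step 1: x=0, cap=3735, increment=25
Step 2: x grows by 25 each step until capped at 3735; fixed point is x=3735
Step 3: iterations = ceil(3735/25) = 150

150


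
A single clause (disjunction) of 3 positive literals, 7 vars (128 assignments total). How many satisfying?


Step 1: Total=2^7=128
Step 2: Unsat when all 3 false: 2^4=16
Step 3: Sat=128-16=112

112


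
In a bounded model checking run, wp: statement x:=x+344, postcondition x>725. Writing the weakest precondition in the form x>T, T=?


Formula: wp(x:=E, P) = P[E/x] (substitute E for x in postcondition)
Step 1: Postcondition: x>725
Step 2: Substitute x+344 for x: x+344>725
Step 3: Solve for x: x > 725-344 = 381

381


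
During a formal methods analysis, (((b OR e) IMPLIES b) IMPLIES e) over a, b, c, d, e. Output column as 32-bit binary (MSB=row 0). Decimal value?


Formula: (((b OR e) IMPLIES b) IMPLIES e) over a, b, c, d, e (32 rows)
Evaluate each row (bits = a,b,c,d,e, MSB first):
  row 0 [00000]: (((0 OR 0) IMPLIES 0) IMPLIES 0) -> 0
  row 1 [00001]: (((0 OR 1) IMPLIES 0) IMPLIES 1) -> 1
  row 2 [00010]: (((0 OR 0) IMPLIES 0) IMPLIES 0) -> 0
  row 3 [00011]: (((0 OR 1) IMPLIES 0) IMPLIES 1) -> 1
  row 4 [00100]: (((0 OR 0) IMPLIES 0) IMPLIES 0) -> 0
  row 5 [00101]: (((0 OR 1) IMPLIES 0) IMPLIES 1) -> 1
  row 6 [00110]: (((0 OR 0) IMPLIES 0) IMPLIES 0) -> 0
  row 7 [00111]: (((0 OR 1) IMPLIES 0) IMPLIES 1) -> 1
  row 8 [01000]: (((1 OR 0) IMPLIES 1) IMPLIES 0) -> 0
  row 9 [01001]: (((1 OR 1) IMPLIES 1) IMPLIES 1) -> 1
  row 10 [01010]: (((1 OR 0) IMPLIES 1) IMPLIES 0) -> 0
  row 11 [01011]: (((1 OR 1) IMPLIES 1) IMPLIES 1) -> 1
  row 12 [01100]: (((1 OR 0) IMPLIES 1) IMPLIES 0) -> 0
  row 13 [01101]: (((1 OR 1) IMPLIES 1) IMPLIES 1) -> 1
  row 14 [01110]: (((1 OR 0) IMPLIES 1) IMPLIES 0) -> 0
  row 15 [01111]: (((1 OR 1) IMPLIES 1) IMPLIES 1) -> 1
  row 16 [10000]: (((0 OR 0) IMPLIES 0) IMPLIES 0) -> 0
  row 17 [10001]: (((0 OR 1) IMPLIES 0) IMPLIES 1) -> 1
  row 18 [10010]: (((0 OR 0) IMPLIES 0) IMPLIES 0) -> 0
  row 19 [10011]: (((0 OR 1) IMPLIES 0) IMPLIES 1) -> 1
  row 20 [10100]: (((0 OR 0) IMPLIES 0) IMPLIES 0) -> 0
  row 21 [10101]: (((0 OR 1) IMPLIES 0) IMPLIES 1) -> 1
  row 22 [10110]: (((0 OR 0) IMPLIES 0) IMPLIES 0) -> 0
  row 23 [10111]: (((0 OR 1) IMPLIES 0) IMPLIES 1) -> 1
  row 24 [11000]: (((1 OR 0) IMPLIES 1) IMPLIES 0) -> 0
  row 25 [11001]: (((1 OR 1) IMPLIES 1) IMPLIES 1) -> 1
  row 26 [11010]: (((1 OR 0) IMPLIES 1) IMPLIES 0) -> 0
  row 27 [11011]: (((1 OR 1) IMPLIES 1) IMPLIES 1) -> 1
  row 28 [11100]: (((1 OR 0) IMPLIES 1) IMPLIES 0) -> 0
  row 29 [11101]: (((1 OR 1) IMPLIES 1) IMPLIES 1) -> 1
  row 30 [11110]: (((1 OR 0) IMPLIES 1) IMPLIES 0) -> 0
  row 31 [11111]: (((1 OR 1) IMPLIES 1) IMPLIES 1) -> 1
Full result column, 4 rows per line (a,b,c fixed per line; d,e runs 00..11 left to right):
  rows 0-3 [a,b,c=000]: 0101  = hex 5
  rows 4-7 [a,b,c=001]: 0101  = hex 5
  rows 8-11 [a,b,c=010]: 0101  = hex 5
  rows 12-15 [a,b,c=011]: 0101  = hex 5
  rows 16-19 [a,b,c=100]: 0101  = hex 5
  rows 20-23 [a,b,c=101]: 0101  = hex 5
  rows 24-27 [a,b,c=110]: 0101  = hex 5
  rows 28-31 [a,b,c=111]: 0101  = hex 5
Output column (row 0 .. row 31) = 01010101010101010101010101010101
Output column grouped in 4s = 0101 0101 0101 0101 0101 0101 0101 0101 = 0x55555555
Convert to decimal digit by digit (value = value*16 + digit):
  5 -> 5
  5*16 + 5 = 85
  85*16 + 5 = 1365
  1365*16 + 5 = 21845
  21845*16 + 5 = 349525
  349525*16 + 5 = 5592405
  5592405*16 + 5 = 89478485
  89478485*16 + 5 = 1431655765
Decimal = 1431655765

1431655765
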